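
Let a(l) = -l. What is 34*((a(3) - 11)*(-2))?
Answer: 952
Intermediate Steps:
34*((a(3) - 11)*(-2)) = 34*((-1*3 - 11)*(-2)) = 34*((-3 - 11)*(-2)) = 34*(-14*(-2)) = 34*28 = 952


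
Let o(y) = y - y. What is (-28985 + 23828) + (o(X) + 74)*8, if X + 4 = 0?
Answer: -4565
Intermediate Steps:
X = -4 (X = -4 + 0 = -4)
o(y) = 0
(-28985 + 23828) + (o(X) + 74)*8 = (-28985 + 23828) + (0 + 74)*8 = -5157 + 74*8 = -5157 + 592 = -4565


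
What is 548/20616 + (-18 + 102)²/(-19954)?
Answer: -16816463/51421458 ≈ -0.32703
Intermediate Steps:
548/20616 + (-18 + 102)²/(-19954) = 548*(1/20616) + 84²*(-1/19954) = 137/5154 + 7056*(-1/19954) = 137/5154 - 3528/9977 = -16816463/51421458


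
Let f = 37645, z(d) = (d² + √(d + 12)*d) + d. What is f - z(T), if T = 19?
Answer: 37265 - 19*√31 ≈ 37159.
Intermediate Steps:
z(d) = d + d² + d*√(12 + d) (z(d) = (d² + √(12 + d)*d) + d = (d² + d*√(12 + d)) + d = d + d² + d*√(12 + d))
f - z(T) = 37645 - 19*(1 + 19 + √(12 + 19)) = 37645 - 19*(1 + 19 + √31) = 37645 - 19*(20 + √31) = 37645 - (380 + 19*√31) = 37645 + (-380 - 19*√31) = 37265 - 19*√31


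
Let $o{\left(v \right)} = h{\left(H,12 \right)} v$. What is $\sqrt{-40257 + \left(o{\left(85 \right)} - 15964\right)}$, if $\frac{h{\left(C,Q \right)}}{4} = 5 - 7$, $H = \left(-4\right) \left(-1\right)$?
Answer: $i \sqrt{56901} \approx 238.54 i$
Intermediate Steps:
$H = 4$
$h{\left(C,Q \right)} = -8$ ($h{\left(C,Q \right)} = 4 \left(5 - 7\right) = 4 \left(-2\right) = -8$)
$o{\left(v \right)} = - 8 v$
$\sqrt{-40257 + \left(o{\left(85 \right)} - 15964\right)} = \sqrt{-40257 - 16644} = \sqrt{-56901} = i \sqrt{56901}$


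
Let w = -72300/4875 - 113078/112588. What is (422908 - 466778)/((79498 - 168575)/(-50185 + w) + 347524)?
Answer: -575606919580705/4559795771246871 ≈ -0.12624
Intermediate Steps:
w = -8277493/522730 (w = -72300*1/4875 - 113078*1/112588 = -964/65 - 8077/8042 = -8277493/522730 ≈ -15.835)
(422908 - 466778)/((79498 - 168575)/(-50185 + w) + 347524) = (422908 - 466778)/((79498 - 168575)/(-50185 - 8277493/522730) + 347524) = -43870/(-89077/(-26241482543/522730) + 347524) = -43870/(-89077*(-522730/26241482543) + 347524) = -43870/(46563220210/26241482543 + 347524) = -43870/9119591542493742/26241482543 = -43870*26241482543/9119591542493742 = -575606919580705/4559795771246871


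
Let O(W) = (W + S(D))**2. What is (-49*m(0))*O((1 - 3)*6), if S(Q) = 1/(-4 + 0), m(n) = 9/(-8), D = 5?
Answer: 1058841/128 ≈ 8272.2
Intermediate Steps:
m(n) = -9/8 (m(n) = 9*(-1/8) = -9/8)
S(Q) = -1/4 (S(Q) = 1/(-4) = -1/4)
O(W) = (-1/4 + W)**2 (O(W) = (W - 1/4)**2 = (-1/4 + W)**2)
(-49*m(0))*O((1 - 3)*6) = (-49*(-9/8))*((-1 + 4*((1 - 3)*6))**2/16) = 441*((-1 + 4*(-2*6))**2/16)/8 = 441*((-1 + 4*(-12))**2/16)/8 = 441*((-1 - 48)**2/16)/8 = 441*((1/16)*(-49)**2)/8 = 441*((1/16)*2401)/8 = (441/8)*(2401/16) = 1058841/128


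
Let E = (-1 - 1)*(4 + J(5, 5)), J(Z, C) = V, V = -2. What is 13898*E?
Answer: -55592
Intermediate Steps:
J(Z, C) = -2
E = -4 (E = (-1 - 1)*(4 - 2) = -2*2 = -4)
13898*E = 13898*(-4) = -55592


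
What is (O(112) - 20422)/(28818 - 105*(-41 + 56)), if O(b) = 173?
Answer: -20249/27243 ≈ -0.74327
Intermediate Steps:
(O(112) - 20422)/(28818 - 105*(-41 + 56)) = (173 - 20422)/(28818 - 105*(-41 + 56)) = -20249/(28818 - 105*15) = -20249/(28818 - 1575) = -20249/27243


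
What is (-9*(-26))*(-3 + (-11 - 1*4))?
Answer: -4212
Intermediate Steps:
(-9*(-26))*(-3 + (-11 - 1*4)) = 234*(-3 + (-11 - 4)) = 234*(-3 - 15) = 234*(-18) = -4212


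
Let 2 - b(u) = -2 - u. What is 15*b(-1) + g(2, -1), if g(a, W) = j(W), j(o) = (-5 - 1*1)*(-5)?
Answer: 75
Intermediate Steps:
j(o) = 30 (j(o) = (-5 - 1)*(-5) = -6*(-5) = 30)
g(a, W) = 30
b(u) = 4 + u (b(u) = 2 - (-2 - u) = 2 + (2 + u) = 4 + u)
15*b(-1) + g(2, -1) = 15*(4 - 1) + 30 = 15*3 + 30 = 45 + 30 = 75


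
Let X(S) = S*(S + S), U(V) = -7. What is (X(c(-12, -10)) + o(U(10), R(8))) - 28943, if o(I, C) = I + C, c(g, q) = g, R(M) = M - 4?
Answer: -28658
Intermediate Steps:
R(M) = -4 + M
X(S) = 2*S² (X(S) = S*(2*S) = 2*S²)
o(I, C) = C + I
(X(c(-12, -10)) + o(U(10), R(8))) - 28943 = (2*(-12)² + ((-4 + 8) - 7)) - 28943 = (2*144 + (4 - 7)) - 28943 = (288 - 3) - 28943 = 285 - 28943 = -28658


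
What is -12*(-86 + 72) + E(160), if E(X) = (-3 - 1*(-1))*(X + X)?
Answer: -472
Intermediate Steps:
E(X) = -4*X (E(X) = (-3 + 1)*(2*X) = -4*X)
-12*(-86 + 72) + E(160) = -12*(-86 + 72) - 4*160 = -12*(-14) - 640 = 168 - 640 = -472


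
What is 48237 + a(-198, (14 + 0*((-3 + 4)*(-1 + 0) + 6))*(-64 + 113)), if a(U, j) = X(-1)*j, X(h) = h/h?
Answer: 48923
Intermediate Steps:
X(h) = 1
a(U, j) = j (a(U, j) = 1*j = j)
48237 + a(-198, (14 + 0*((-3 + 4)*(-1 + 0) + 6))*(-64 + 113)) = 48237 + (14 + 0*((-3 + 4)*(-1 + 0) + 6))*(-64 + 113) = 48237 + (14 + 0*(1*(-1) + 6))*49 = 48237 + (14 + 0*(-1 + 6))*49 = 48237 + (14 + 0*5)*49 = 48237 + (14 + 0)*49 = 48237 + 14*49 = 48237 + 686 = 48923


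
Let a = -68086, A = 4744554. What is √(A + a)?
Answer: 2*√1169117 ≈ 2162.5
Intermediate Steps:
√(A + a) = √(4744554 - 68086) = √4676468 = 2*√1169117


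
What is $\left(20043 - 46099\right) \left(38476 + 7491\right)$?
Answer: $-1197716152$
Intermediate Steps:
$\left(20043 - 46099\right) \left(38476 + 7491\right) = \left(-26056\right) 45967 = -1197716152$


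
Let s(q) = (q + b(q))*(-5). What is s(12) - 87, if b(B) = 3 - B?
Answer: -102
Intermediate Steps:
s(q) = -15 (s(q) = (q + (3 - q))*(-5) = 3*(-5) = -15)
s(12) - 87 = -15 - 87 = -102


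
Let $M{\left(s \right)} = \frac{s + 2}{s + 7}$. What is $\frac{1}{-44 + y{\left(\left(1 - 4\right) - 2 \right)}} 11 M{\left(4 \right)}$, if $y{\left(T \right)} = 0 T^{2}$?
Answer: $- \frac{3}{22} \approx -0.13636$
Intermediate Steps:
$y{\left(T \right)} = 0$
$M{\left(s \right)} = \frac{2 + s}{7 + s}$
$\frac{1}{-44 + y{\left(\left(1 - 4\right) - 2 \right)}} 11 M{\left(4 \right)} = \frac{1}{-44 + 0} \cdot 11 \frac{2 + 4}{7 + 4} = \frac{1}{-44} \cdot 11 \cdot \frac{1}{11} \cdot 6 = \left(- \frac{1}{44}\right) 11 \cdot \frac{1}{11} \cdot 6 = \left(- \frac{1}{4}\right) \frac{6}{11} = - \frac{3}{22}$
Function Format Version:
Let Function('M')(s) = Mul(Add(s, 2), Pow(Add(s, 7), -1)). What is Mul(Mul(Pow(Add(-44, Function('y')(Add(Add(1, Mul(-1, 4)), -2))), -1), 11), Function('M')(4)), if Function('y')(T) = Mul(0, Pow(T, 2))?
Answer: Rational(-3, 22) ≈ -0.13636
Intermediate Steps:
Function('y')(T) = 0
Function('M')(s) = Mul(Pow(Add(7, s), -1), Add(2, s)) (Function('M')(s) = Mul(Add(2, s), Pow(Add(7, s), -1)) = Mul(Pow(Add(7, s), -1), Add(2, s)))
Mul(Mul(Pow(Add(-44, Function('y')(Add(Add(1, Mul(-1, 4)), -2))), -1), 11), Function('M')(4)) = Mul(Mul(Pow(Add(-44, 0), -1), 11), Mul(Pow(Add(7, 4), -1), Add(2, 4))) = Mul(Mul(Pow(-44, -1), 11), Mul(Pow(11, -1), 6)) = Mul(Mul(Rational(-1, 44), 11), Mul(Rational(1, 11), 6)) = Mul(Rational(-1, 4), Rational(6, 11)) = Rational(-3, 22)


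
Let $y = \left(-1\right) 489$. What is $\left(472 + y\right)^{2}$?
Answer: $289$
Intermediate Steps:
$y = -489$
$\left(472 + y\right)^{2} = \left(472 - 489\right)^{2} = \left(-17\right)^{2} = 289$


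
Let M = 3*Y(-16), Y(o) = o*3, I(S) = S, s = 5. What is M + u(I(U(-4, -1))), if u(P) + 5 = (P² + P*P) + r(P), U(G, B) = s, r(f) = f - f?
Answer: -99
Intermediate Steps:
r(f) = 0
U(G, B) = 5
u(P) = -5 + 2*P² (u(P) = -5 + ((P² + P*P) + 0) = -5 + ((P² + P²) + 0) = -5 + (2*P² + 0) = -5 + 2*P²)
Y(o) = 3*o
M = -144 (M = 3*(3*(-16)) = 3*(-48) = -144)
M + u(I(U(-4, -1))) = -144 + (-5 + 2*5²) = -144 + (-5 + 2*25) = -144 + (-5 + 50) = -144 + 45 = -99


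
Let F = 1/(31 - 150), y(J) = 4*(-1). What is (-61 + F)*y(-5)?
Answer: 29040/119 ≈ 244.03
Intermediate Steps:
y(J) = -4
F = -1/119 (F = 1/(-119) = -1/119 ≈ -0.0084034)
(-61 + F)*y(-5) = (-61 - 1/119)*(-4) = -7260/119*(-4) = 29040/119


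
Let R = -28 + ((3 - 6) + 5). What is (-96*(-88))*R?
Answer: -219648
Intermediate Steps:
R = -26 (R = -28 + (-3 + 5) = -28 + 2 = -26)
(-96*(-88))*R = -96*(-88)*(-26) = 8448*(-26) = -219648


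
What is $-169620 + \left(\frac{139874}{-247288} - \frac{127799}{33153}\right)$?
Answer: $- \frac{695319256218757}{4099169532} \approx -1.6962 \cdot 10^{5}$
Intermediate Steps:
$-169620 + \left(\frac{139874}{-247288} - \frac{127799}{33153}\right) = -169620 + \left(139874 \left(- \frac{1}{247288}\right) - \frac{127799}{33153}\right) = -169620 - \frac{18120200917}{4099169532} = - \frac{695319256218757}{4099169532}$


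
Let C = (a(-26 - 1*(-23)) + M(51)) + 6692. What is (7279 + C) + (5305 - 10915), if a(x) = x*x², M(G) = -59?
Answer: 8275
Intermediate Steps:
a(x) = x³
C = 6606 (C = ((-26 - 1*(-23))³ - 59) + 6692 = ((-26 + 23)³ - 59) + 6692 = ((-3)³ - 59) + 6692 = (-27 - 59) + 6692 = -86 + 6692 = 6606)
(7279 + C) + (5305 - 10915) = (7279 + 6606) + (5305 - 10915) = 13885 - 5610 = 8275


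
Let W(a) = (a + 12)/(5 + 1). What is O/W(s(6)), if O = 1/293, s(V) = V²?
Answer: 1/2344 ≈ 0.00042662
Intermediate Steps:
O = 1/293 ≈ 0.0034130
W(a) = 2 + a/6 (W(a) = (12 + a)/6 = (12 + a)*(⅙) = 2 + a/6)
O/W(s(6)) = 1/(293*(2 + (⅙)*6²)) = 1/(293*(2 + (⅙)*36)) = 1/(293*(2 + 6)) = (1/293)/8 = (1/293)*(⅛) = 1/2344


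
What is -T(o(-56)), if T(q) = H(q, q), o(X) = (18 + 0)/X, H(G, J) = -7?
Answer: 7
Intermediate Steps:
o(X) = 18/X
T(q) = -7
-T(o(-56)) = -1*(-7) = 7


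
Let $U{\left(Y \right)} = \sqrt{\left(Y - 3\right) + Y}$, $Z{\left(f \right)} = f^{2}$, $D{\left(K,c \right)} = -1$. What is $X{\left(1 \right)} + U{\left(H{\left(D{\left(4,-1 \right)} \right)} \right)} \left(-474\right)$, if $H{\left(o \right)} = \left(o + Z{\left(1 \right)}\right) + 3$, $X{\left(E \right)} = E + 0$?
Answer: $1 - 474 \sqrt{3} \approx -819.99$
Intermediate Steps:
$X{\left(E \right)} = E$
$H{\left(o \right)} = 4 + o$ ($H{\left(o \right)} = \left(o + 1^{2}\right) + 3 = \left(o + 1\right) + 3 = \left(1 + o\right) + 3 = 4 + o$)
$U{\left(Y \right)} = \sqrt{-3 + 2 Y}$ ($U{\left(Y \right)} = \sqrt{\left(Y - 3\right) + Y} = \sqrt{\left(-3 + Y\right) + Y} = \sqrt{-3 + 2 Y}$)
$X{\left(1 \right)} + U{\left(H{\left(D{\left(4,-1 \right)} \right)} \right)} \left(-474\right) = 1 + \sqrt{-3 + 2 \left(4 - 1\right)} \left(-474\right) = 1 + \sqrt{-3 + 2 \cdot 3} \left(-474\right) = 1 + \sqrt{-3 + 6} \left(-474\right) = 1 + \sqrt{3} \left(-474\right) = 1 - 474 \sqrt{3}$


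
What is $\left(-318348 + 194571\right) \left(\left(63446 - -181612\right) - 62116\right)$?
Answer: $-22644011934$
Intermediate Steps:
$\left(-318348 + 194571\right) \left(\left(63446 - -181612\right) - 62116\right) = - 123777 \left(\left(63446 + 181612\right) - 62116\right) = - 123777 \left(245058 - 62116\right) = \left(-123777\right) 182942 = -22644011934$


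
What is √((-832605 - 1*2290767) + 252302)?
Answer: I*√2871070 ≈ 1694.4*I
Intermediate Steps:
√((-832605 - 1*2290767) + 252302) = √((-832605 - 2290767) + 252302) = √(-3123372 + 252302) = √(-2871070) = I*√2871070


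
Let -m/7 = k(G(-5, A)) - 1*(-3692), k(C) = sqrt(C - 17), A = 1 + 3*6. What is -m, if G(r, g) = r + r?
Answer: 25844 + 21*I*sqrt(3) ≈ 25844.0 + 36.373*I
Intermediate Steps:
A = 19 (A = 1 + 18 = 19)
G(r, g) = 2*r
k(C) = sqrt(-17 + C)
m = -25844 - 21*I*sqrt(3) (m = -7*(sqrt(-17 + 2*(-5)) - 1*(-3692)) = -7*(sqrt(-17 - 10) + 3692) = -7*(sqrt(-27) + 3692) = -7*(3*I*sqrt(3) + 3692) = -7*(3692 + 3*I*sqrt(3)) = -25844 - 21*I*sqrt(3) ≈ -25844.0 - 36.373*I)
-m = -(-25844 - 21*I*sqrt(3)) = 25844 + 21*I*sqrt(3)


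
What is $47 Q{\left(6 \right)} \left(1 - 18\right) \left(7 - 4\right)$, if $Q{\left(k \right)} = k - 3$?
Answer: $-7191$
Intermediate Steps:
$Q{\left(k \right)} = -3 + k$
$47 Q{\left(6 \right)} \left(1 - 18\right) \left(7 - 4\right) = 47 \left(-3 + 6\right) \left(1 - 18\right) \left(7 - 4\right) = 47 \cdot 3 \left(\left(-17\right) 3\right) = 141 \left(-51\right) = -7191$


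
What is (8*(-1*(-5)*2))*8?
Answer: 640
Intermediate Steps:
(8*(-1*(-5)*2))*8 = (8*(5*2))*8 = (8*10)*8 = 80*8 = 640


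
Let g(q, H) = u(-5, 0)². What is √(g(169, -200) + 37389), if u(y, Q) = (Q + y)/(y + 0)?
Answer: √37390 ≈ 193.36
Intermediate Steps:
u(y, Q) = (Q + y)/y
g(q, H) = 1 (g(q, H) = ((0 - 5)/(-5))² = (-⅕*(-5))² = 1² = 1)
√(g(169, -200) + 37389) = √(1 + 37389) = √37390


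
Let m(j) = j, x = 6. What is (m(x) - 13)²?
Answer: 49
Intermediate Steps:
(m(x) - 13)² = (6 - 13)² = (-7)² = 49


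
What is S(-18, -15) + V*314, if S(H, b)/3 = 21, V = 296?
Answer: 93007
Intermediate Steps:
S(H, b) = 63 (S(H, b) = 3*21 = 63)
S(-18, -15) + V*314 = 63 + 296*314 = 63 + 92944 = 93007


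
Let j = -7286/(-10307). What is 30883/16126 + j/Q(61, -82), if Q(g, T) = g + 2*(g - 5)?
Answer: 5016846459/2614040726 ≈ 1.9192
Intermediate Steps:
j = 7286/10307 (j = -7286*(-1/10307) = 7286/10307 ≈ 0.70690)
Q(g, T) = -10 + 3*g (Q(g, T) = g + 2*(-5 + g) = g + (-10 + 2*g) = -10 + 3*g)
30883/16126 + j/Q(61, -82) = 30883/16126 + 7286/(10307*(-10 + 3*61)) = 30883*(1/16126) + 7286/(10307*(-10 + 183)) = 30883/16126 + (7286/10307)/173 = 30883/16126 + (7286/10307)*(1/173) = 30883/16126 + 7286/1783111 = 5016846459/2614040726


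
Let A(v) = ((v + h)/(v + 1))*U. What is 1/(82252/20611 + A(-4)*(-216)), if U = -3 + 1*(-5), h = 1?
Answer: 20611/35698060 ≈ 0.00057737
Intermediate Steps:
U = -8 (U = -3 - 5 = -8)
A(v) = -8 (A(v) = ((v + 1)/(v + 1))*(-8) = ((1 + v)/(1 + v))*(-8) = 1*(-8) = -8)
1/(82252/20611 + A(-4)*(-216)) = 1/(82252/20611 - 8*(-216)) = 1/(82252*(1/20611) + 1728) = 1/(82252/20611 + 1728) = 1/(35698060/20611) = 20611/35698060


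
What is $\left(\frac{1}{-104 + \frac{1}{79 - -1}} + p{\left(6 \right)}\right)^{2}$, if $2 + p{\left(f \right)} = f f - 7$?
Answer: $\frac{50415068089}{69205761} \approx 728.48$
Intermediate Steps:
$p{\left(f \right)} = -9 + f^{2}$ ($p{\left(f \right)} = -2 + \left(f f - 7\right) = -2 + \left(f^{2} - 7\right) = -2 + \left(-7 + f^{2}\right) = -9 + f^{2}$)
$\left(\frac{1}{-104 + \frac{1}{79 - -1}} + p{\left(6 \right)}\right)^{2} = \left(\frac{1}{-104 + \frac{1}{79 - -1}} - \left(9 - 6^{2}\right)\right)^{2} = \left(\frac{1}{-104 + \frac{1}{79 + 1}} + \left(-9 + 36\right)\right)^{2} = \left(\frac{1}{-104 + \frac{1}{80}} + 27\right)^{2} = \left(\frac{1}{- \frac{8319}{80}} + 27\right)^{2} = \left(- \frac{80}{8319} + 27\right)^{2} = \left(\frac{224533}{8319}\right)^{2} = \frac{50415068089}{69205761}$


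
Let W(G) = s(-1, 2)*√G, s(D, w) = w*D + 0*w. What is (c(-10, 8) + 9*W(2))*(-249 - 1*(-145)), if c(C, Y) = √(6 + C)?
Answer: -208*I + 1872*√2 ≈ 2647.4 - 208.0*I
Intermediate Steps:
s(D, w) = D*w (s(D, w) = D*w + 0 = D*w)
W(G) = -2*√G (W(G) = (-1*2)*√G = -2*√G)
(c(-10, 8) + 9*W(2))*(-249 - 1*(-145)) = (√(6 - 10) + 9*(-2*√2))*(-249 - 1*(-145)) = (√(-4) - 18*√2)*(-249 + 145) = (2*I - 18*√2)*(-104) = (-18*√2 + 2*I)*(-104) = -208*I + 1872*√2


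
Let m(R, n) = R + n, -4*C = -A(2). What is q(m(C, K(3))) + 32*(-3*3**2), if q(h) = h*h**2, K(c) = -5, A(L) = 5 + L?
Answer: -57493/64 ≈ -898.33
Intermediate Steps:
C = 7/4 (C = -(-1)*(5 + 2)/4 = -(-1)*7/4 = -1/4*(-7) = 7/4 ≈ 1.7500)
q(h) = h**3
q(m(C, K(3))) + 32*(-3*3**2) = (7/4 - 5)**3 + 32*(-3*3**2) = (-13/4)**3 + 32*(-3*9) = -2197/64 + 32*(-27) = -2197/64 - 864 = -57493/64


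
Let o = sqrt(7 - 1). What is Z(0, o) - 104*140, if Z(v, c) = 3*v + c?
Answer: -14560 + sqrt(6) ≈ -14558.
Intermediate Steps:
o = sqrt(6) ≈ 2.4495
Z(v, c) = c + 3*v
Z(0, o) - 104*140 = (sqrt(6) + 3*0) - 104*140 = (sqrt(6) + 0) - 14560 = sqrt(6) - 14560 = -14560 + sqrt(6)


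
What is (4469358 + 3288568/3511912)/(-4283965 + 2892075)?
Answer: -1961999410133/611024399210 ≈ -3.2110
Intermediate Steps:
(4469358 + 3288568/3511912)/(-4283965 + 2892075) = (4469358 + 3288568*(1/3511912))/(-1391890) = (4469358 + 411071/438989)*(-1/1391890) = (1961999410133/438989)*(-1/1391890) = -1961999410133/611024399210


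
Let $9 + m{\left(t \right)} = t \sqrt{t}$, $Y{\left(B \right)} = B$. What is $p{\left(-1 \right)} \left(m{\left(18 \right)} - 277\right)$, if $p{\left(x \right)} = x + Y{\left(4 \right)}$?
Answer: $-858 + 162 \sqrt{2} \approx -628.9$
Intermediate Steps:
$m{\left(t \right)} = -9 + t^{\frac{3}{2}}$ ($m{\left(t \right)} = -9 + t \sqrt{t} = -9 + t^{\frac{3}{2}}$)
$p{\left(x \right)} = 4 + x$ ($p{\left(x \right)} = x + 4 = 4 + x$)
$p{\left(-1 \right)} \left(m{\left(18 \right)} - 277\right) = \left(4 - 1\right) \left(\left(-9 + 18^{\frac{3}{2}}\right) - 277\right) = 3 \left(\left(-9 + 54 \sqrt{2}\right) - 277\right) = 3 \left(-286 + 54 \sqrt{2}\right) = -858 + 162 \sqrt{2}$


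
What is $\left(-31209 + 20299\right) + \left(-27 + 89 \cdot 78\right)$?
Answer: $-3995$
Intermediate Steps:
$\left(-31209 + 20299\right) + \left(-27 + 89 \cdot 78\right) = -10910 + \left(-27 + 6942\right) = -10910 + 6915 = -3995$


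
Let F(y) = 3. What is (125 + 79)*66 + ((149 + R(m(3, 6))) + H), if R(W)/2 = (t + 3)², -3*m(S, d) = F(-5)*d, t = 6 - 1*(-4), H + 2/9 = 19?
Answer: 125728/9 ≈ 13970.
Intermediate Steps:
H = 169/9 (H = -2/9 + 19 = 169/9 ≈ 18.778)
t = 10 (t = 6 + 4 = 10)
m(S, d) = -d
R(W) = 338 (R(W) = 2*(10 + 3)² = 2*13² = 2*169 = 338)
(125 + 79)*66 + ((149 + R(m(3, 6))) + H) = (125 + 79)*66 + ((149 + 338) + 169/9) = 204*66 + (487 + 169/9) = 13464 + 4552/9 = 125728/9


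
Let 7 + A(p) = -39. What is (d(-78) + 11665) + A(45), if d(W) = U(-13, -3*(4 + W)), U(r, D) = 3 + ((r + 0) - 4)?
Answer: 11605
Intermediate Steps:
A(p) = -46 (A(p) = -7 - 39 = -46)
U(r, D) = -1 + r (U(r, D) = 3 + (r - 4) = 3 + (-4 + r) = -1 + r)
d(W) = -14 (d(W) = -1 - 13 = -14)
(d(-78) + 11665) + A(45) = (-14 + 11665) - 46 = 11651 - 46 = 11605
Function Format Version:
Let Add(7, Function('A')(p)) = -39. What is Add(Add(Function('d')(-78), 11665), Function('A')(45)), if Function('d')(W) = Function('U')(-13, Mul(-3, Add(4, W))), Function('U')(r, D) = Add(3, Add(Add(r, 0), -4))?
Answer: 11605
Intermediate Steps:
Function('A')(p) = -46 (Function('A')(p) = Add(-7, -39) = -46)
Function('U')(r, D) = Add(-1, r) (Function('U')(r, D) = Add(3, Add(r, -4)) = Add(3, Add(-4, r)) = Add(-1, r))
Function('d')(W) = -14 (Function('d')(W) = Add(-1, -13) = -14)
Add(Add(Function('d')(-78), 11665), Function('A')(45)) = Add(Add(-14, 11665), -46) = Add(11651, -46) = 11605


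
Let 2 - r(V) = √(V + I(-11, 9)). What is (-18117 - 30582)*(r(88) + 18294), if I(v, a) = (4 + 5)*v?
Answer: -890996904 + 48699*I*√11 ≈ -8.91e+8 + 1.6152e+5*I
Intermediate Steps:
I(v, a) = 9*v
r(V) = 2 - √(-99 + V) (r(V) = 2 - √(V + 9*(-11)) = 2 - √(V - 99) = 2 - √(-99 + V))
(-18117 - 30582)*(r(88) + 18294) = (-18117 - 30582)*((2 - √(-99 + 88)) + 18294) = -48699*((2 - √(-11)) + 18294) = -48699*((2 - I*√11) + 18294) = -48699*(18296 - I*√11) = -890996904 + 48699*I*√11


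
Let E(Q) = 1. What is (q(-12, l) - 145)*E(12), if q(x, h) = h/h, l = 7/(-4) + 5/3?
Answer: -144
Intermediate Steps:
l = -1/12 (l = 7*(-¼) + 5*(⅓) = -7/4 + 5/3 = -1/12 ≈ -0.083333)
q(x, h) = 1
(q(-12, l) - 145)*E(12) = (1 - 145)*1 = -144*1 = -144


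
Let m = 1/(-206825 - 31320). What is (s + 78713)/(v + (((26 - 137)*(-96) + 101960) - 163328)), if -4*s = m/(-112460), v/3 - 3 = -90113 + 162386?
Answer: 8432299106068399/17795533117828800 ≈ 0.47384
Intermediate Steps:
v = 216828 (v = 9 + 3*(-90113 + 162386) = 9 + 3*72273 = 9 + 216819 = 216828)
m = -1/238145 (m = 1/(-238145) = -1/238145 ≈ -4.1991e-6)
s = -1/107127146800 (s = -(-1)/(952580*(-112460)) = -(-1)*(-1)/(952580*112460) = -¼*1/26781786700 = -1/107127146800 ≈ -9.3347e-12)
(s + 78713)/(v + (((26 - 137)*(-96) + 101960) - 163328)) = (-1/107127146800 + 78713)/(216828 + (((26 - 137)*(-96) + 101960) - 163328)) = 8432299106068399/(107127146800*(216828 + ((-111*(-96) + 101960) - 163328))) = 8432299106068399/(107127146800*(216828 + ((10656 + 101960) - 163328))) = 8432299106068399/(107127146800*(216828 + (112616 - 163328))) = 8432299106068399/(107127146800*(216828 - 50712)) = (8432299106068399/107127146800)/166116 = (8432299106068399/107127146800)*(1/166116) = 8432299106068399/17795533117828800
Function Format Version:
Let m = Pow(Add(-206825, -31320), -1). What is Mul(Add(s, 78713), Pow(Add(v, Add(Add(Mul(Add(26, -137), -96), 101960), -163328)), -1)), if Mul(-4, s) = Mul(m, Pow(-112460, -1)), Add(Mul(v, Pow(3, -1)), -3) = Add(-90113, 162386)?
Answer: Rational(8432299106068399, 17795533117828800) ≈ 0.47384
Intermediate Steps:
v = 216828 (v = Add(9, Mul(3, Add(-90113, 162386))) = Add(9, Mul(3, 72273)) = Add(9, 216819) = 216828)
m = Rational(-1, 238145) (m = Pow(-238145, -1) = Rational(-1, 238145) ≈ -4.1991e-6)
s = Rational(-1, 107127146800) (s = Mul(Rational(-1, 4), Mul(Rational(-1, 238145), Pow(-112460, -1))) = Mul(Rational(-1, 4), Mul(Rational(-1, 238145), Rational(-1, 112460))) = Mul(Rational(-1, 4), Rational(1, 26781786700)) = Rational(-1, 107127146800) ≈ -9.3347e-12)
Mul(Add(s, 78713), Pow(Add(v, Add(Add(Mul(Add(26, -137), -96), 101960), -163328)), -1)) = Mul(Add(Rational(-1, 107127146800), 78713), Pow(Add(216828, Add(Add(Mul(Add(26, -137), -96), 101960), -163328)), -1)) = Mul(Rational(8432299106068399, 107127146800), Pow(Add(216828, Add(Add(Mul(-111, -96), 101960), -163328)), -1)) = Mul(Rational(8432299106068399, 107127146800), Pow(Add(216828, Add(Add(10656, 101960), -163328)), -1)) = Mul(Rational(8432299106068399, 107127146800), Pow(Add(216828, Add(112616, -163328)), -1)) = Mul(Rational(8432299106068399, 107127146800), Pow(Add(216828, -50712), -1)) = Mul(Rational(8432299106068399, 107127146800), Pow(166116, -1)) = Mul(Rational(8432299106068399, 107127146800), Rational(1, 166116)) = Rational(8432299106068399, 17795533117828800)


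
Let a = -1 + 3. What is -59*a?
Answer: -118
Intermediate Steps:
a = 2
-59*a = -59*2 = -118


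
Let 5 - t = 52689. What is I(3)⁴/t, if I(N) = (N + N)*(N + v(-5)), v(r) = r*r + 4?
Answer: -339738624/13171 ≈ -25794.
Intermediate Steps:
t = -52684 (t = 5 - 1*52689 = 5 - 52689 = -52684)
v(r) = 4 + r² (v(r) = r² + 4 = 4 + r²)
I(N) = 2*N*(29 + N) (I(N) = (N + N)*(N + (4 + (-5)²)) = (2*N)*(N + (4 + 25)) = (2*N)*(N + 29) = (2*N)*(29 + N) = 2*N*(29 + N))
I(3)⁴/t = (2*3*(29 + 3))⁴/(-52684) = (2*3*32)⁴*(-1/52684) = 192⁴*(-1/52684) = 1358954496*(-1/52684) = -339738624/13171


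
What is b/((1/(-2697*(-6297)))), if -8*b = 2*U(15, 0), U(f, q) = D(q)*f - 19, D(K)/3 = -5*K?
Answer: 322677171/4 ≈ 8.0669e+7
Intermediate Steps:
D(K) = -15*K (D(K) = 3*(-5*K) = -15*K)
U(f, q) = -19 - 15*f*q (U(f, q) = (-15*q)*f - 19 = -15*f*q - 19 = -19 - 15*f*q)
b = 19/4 (b = -(-19 - 15*15*0)/4 = -(-19 + 0)/4 = -(-19)/4 = -⅛*(-38) = 19/4 ≈ 4.7500)
b/((1/(-2697*(-6297)))) = 19/(4*((1/(-2697*(-6297))))) = 19/(4*((-1/2697*(-1/6297)))) = 19/(4*(1/16983009)) = (19/4)*16983009 = 322677171/4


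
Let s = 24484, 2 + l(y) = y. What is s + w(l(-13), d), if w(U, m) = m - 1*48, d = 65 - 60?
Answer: 24441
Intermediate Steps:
l(y) = -2 + y
d = 5
w(U, m) = -48 + m (w(U, m) = m - 48 = -48 + m)
s + w(l(-13), d) = 24484 + (-48 + 5) = 24484 - 43 = 24441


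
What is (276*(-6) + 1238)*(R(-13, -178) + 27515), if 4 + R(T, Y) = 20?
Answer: -11507958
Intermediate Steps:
R(T, Y) = 16 (R(T, Y) = -4 + 20 = 16)
(276*(-6) + 1238)*(R(-13, -178) + 27515) = (276*(-6) + 1238)*(16 + 27515) = (-1656 + 1238)*27531 = -418*27531 = -11507958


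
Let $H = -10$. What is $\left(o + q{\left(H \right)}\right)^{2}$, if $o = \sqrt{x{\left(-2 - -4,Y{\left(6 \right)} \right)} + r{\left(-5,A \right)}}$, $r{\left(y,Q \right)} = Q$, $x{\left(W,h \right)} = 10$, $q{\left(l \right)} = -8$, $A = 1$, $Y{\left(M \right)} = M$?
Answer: $\left(8 - \sqrt{11}\right)^{2} \approx 21.934$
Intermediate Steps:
$o = \sqrt{11}$ ($o = \sqrt{10 + 1} = \sqrt{11} \approx 3.3166$)
$\left(o + q{\left(H \right)}\right)^{2} = \left(\sqrt{11} - 8\right)^{2} = \left(-8 + \sqrt{11}\right)^{2}$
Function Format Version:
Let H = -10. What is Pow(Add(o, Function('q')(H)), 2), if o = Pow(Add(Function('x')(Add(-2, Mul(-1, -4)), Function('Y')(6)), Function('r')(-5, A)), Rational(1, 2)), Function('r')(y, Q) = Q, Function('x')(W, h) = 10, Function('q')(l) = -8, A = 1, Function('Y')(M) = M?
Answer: Pow(Add(8, Mul(-1, Pow(11, Rational(1, 2)))), 2) ≈ 21.934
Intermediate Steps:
o = Pow(11, Rational(1, 2)) (o = Pow(Add(10, 1), Rational(1, 2)) = Pow(11, Rational(1, 2)) ≈ 3.3166)
Pow(Add(o, Function('q')(H)), 2) = Pow(Add(Pow(11, Rational(1, 2)), -8), 2) = Pow(Add(-8, Pow(11, Rational(1, 2))), 2)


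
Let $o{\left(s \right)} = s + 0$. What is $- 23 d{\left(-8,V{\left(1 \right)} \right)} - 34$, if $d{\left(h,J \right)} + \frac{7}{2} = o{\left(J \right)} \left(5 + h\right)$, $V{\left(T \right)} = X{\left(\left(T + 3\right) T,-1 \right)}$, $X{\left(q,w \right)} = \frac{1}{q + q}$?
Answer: $\frac{441}{8} \approx 55.125$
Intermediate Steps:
$o{\left(s \right)} = s$
$X{\left(q,w \right)} = \frac{1}{2 q}$
$V{\left(T \right)} = \frac{1}{2 T \left(3 + T\right)}$ ($V{\left(T \right)} = \frac{1}{2 \left(T + 3\right) T} = \frac{1}{2 \left(3 + T\right) T} = \frac{1}{2 T \left(3 + T\right)}$)
$d{\left(h,J \right)} = - \frac{7}{2} + J \left(5 + h\right)$
$- 23 d{\left(-8,V{\left(1 \right)} \right)} - 34 = - 23 \left(- \frac{7}{2} + 5 \frac{1}{2 \cdot 1 \left(3 + 1\right)} + \frac{1}{2 \cdot 1 \left(3 + 1\right)} \left(-8\right)\right) - 34 = - 23 \left(- \frac{7}{2} + 5 \cdot \frac{1}{2} \cdot 1 \cdot \frac{1}{4} + \frac{1}{2} \cdot 1 \cdot \frac{1}{4} \left(-8\right)\right) - 34 = - 23 \left(- \frac{7}{2} + 5 \cdot \frac{1}{8} + \frac{1}{8} \left(-8\right)\right) - 34 = - 23 \left(- \frac{7}{2} + \frac{5}{8} - 1\right) - 34 = \left(-23\right) \left(- \frac{31}{8}\right) - 34 = \frac{713}{8} - 34 = \frac{441}{8}$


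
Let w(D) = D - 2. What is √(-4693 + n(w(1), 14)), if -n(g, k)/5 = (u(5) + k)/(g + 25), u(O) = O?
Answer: I*√676362/12 ≈ 68.534*I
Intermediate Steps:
w(D) = -2 + D
n(g, k) = -5*(5 + k)/(25 + g) (n(g, k) = -5*(5 + k)/(g + 25) = -5*(5 + k)/(25 + g))
√(-4693 + n(w(1), 14)) = √(-4693 + 5*(-5 - 1*14)/(25 + (-2 + 1))) = √(-4693 + 5*(-5 - 14)/(25 - 1)) = √(-4693 + 5*(-19)/24) = √(-4693 + 5*(1/24)*(-19)) = √(-4693 - 95/24) = √(-112727/24) = I*√676362/12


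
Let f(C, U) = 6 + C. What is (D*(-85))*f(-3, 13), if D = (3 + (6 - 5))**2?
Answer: -4080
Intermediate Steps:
D = 16 (D = (3 + 1)**2 = 4**2 = 16)
(D*(-85))*f(-3, 13) = (16*(-85))*(6 - 3) = -1360*3 = -4080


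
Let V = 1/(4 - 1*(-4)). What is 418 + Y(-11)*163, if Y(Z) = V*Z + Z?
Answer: -12793/8 ≈ -1599.1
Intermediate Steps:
V = 1/8 (V = 1/(4 + 4) = 1/8 ≈ 0.12500)
Y(Z) = 9*Z/8 (Y(Z) = Z/8 + Z = 9*Z/8)
418 + Y(-11)*163 = 418 + ((9/8)*(-11))*163 = 418 - 99/8*163 = 418 - 16137/8 = -12793/8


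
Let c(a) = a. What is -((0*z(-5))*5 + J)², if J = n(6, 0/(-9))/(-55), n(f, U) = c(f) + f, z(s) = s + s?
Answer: -144/3025 ≈ -0.047603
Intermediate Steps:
z(s) = 2*s
n(f, U) = 2*f (n(f, U) = f + f = 2*f)
J = -12/55 (J = (2*6)/(-55) = 12*(-1/55) = -12/55 ≈ -0.21818)
-((0*z(-5))*5 + J)² = -((0*(2*(-5)))*5 - 12/55)² = -((0*(-10))*5 - 12/55)² = -(0*5 - 12/55)² = -(0 - 12/55)² = -(-12/55)² = -1*144/3025 = -144/3025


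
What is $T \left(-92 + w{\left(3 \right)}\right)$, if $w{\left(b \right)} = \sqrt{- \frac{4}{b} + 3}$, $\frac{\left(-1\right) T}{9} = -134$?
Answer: $-110952 + 402 \sqrt{15} \approx -1.094 \cdot 10^{5}$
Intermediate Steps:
$T = 1206$ ($T = \left(-9\right) \left(-134\right) = 1206$)
$w{\left(b \right)} = \sqrt{3 - \frac{4}{b}}$
$T \left(-92 + w{\left(3 \right)}\right) = 1206 \left(-92 + \sqrt{3 - \frac{4}{3}}\right) = 1206 \left(-92 + \sqrt{\frac{5}{3}}\right) = 1206 \left(-92 + \frac{\sqrt{15}}{3}\right) = -110952 + 402 \sqrt{15}$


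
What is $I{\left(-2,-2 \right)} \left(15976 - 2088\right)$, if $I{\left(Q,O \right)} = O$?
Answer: $-27776$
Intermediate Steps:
$I{\left(-2,-2 \right)} \left(15976 - 2088\right) = - 2 \left(15976 - 2088\right) = \left(-2\right) 13888 = -27776$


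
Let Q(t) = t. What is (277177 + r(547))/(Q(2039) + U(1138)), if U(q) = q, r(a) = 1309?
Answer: 278486/3177 ≈ 87.657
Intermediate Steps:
(277177 + r(547))/(Q(2039) + U(1138)) = (277177 + 1309)/(2039 + 1138) = 278486/3177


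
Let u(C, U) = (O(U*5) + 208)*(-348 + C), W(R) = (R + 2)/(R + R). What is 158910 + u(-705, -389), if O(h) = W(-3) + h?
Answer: 3975591/2 ≈ 1.9878e+6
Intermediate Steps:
W(R) = (2 + R)/(2*R) (W(R) = (2 + R)/((2*R)) = (2 + R)*(1/(2*R)) = (2 + R)/(2*R))
O(h) = 1/6 + h (O(h) = (1/2)*(2 - 3)/(-3) + h = (1/2)*(-1/3)*(-1) + h = 1/6 + h)
u(C, U) = (-348 + C)*(1249/6 + 5*U) (u(C, U) = ((1/6 + U*5) + 208)*(-348 + C) = ((1/6 + 5*U) + 208)*(-348 + C) = (1249/6 + 5*U)*(-348 + C) = (-348 + C)*(1249/6 + 5*U))
158910 + u(-705, -389) = 158910 + (-72442 - 1740*(-389) + (1249/6)*(-705) + 5*(-705)*(-389)) = 158910 + (-72442 + 676860 - 293515/2 + 1371225) = 158910 + 3657771/2 = 3975591/2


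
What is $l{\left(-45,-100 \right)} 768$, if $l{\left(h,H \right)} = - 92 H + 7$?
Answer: $7070976$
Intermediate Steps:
$l{\left(h,H \right)} = 7 - 92 H$
$l{\left(-45,-100 \right)} 768 = \left(7 - -9200\right) 768 = \left(7 + 9200\right) 768 = 9207 \cdot 768 = 7070976$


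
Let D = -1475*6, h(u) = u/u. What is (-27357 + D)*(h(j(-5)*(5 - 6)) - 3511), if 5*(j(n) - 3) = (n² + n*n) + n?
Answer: 127086570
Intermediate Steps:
j(n) = 3 + n/5 + 2*n²/5 (j(n) = 3 + ((n² + n*n) + n)/5 = 3 + ((n² + n²) + n)/5 = 3 + (2*n² + n)/5 = 3 + (n + 2*n²)/5 = 3 + (n/5 + 2*n²/5) = 3 + n/5 + 2*n²/5)
h(u) = 1
D = -8850
(-27357 + D)*(h(j(-5)*(5 - 6)) - 3511) = (-27357 - 8850)*(1 - 3511) = -36207*(-3510) = 127086570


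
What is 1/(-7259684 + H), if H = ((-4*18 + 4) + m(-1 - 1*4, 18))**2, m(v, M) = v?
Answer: -1/7254355 ≈ -1.3785e-7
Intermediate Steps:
H = 5329 (H = ((-4*18 + 4) + (-1 - 1*4))**2 = ((-72 + 4) + (-1 - 4))**2 = (-68 - 5)**2 = (-73)**2 = 5329)
1/(-7259684 + H) = 1/(-7259684 + 5329) = 1/(-7254355) = -1/7254355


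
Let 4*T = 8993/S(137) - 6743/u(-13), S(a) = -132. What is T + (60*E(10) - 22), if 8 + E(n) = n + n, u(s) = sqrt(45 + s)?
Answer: 359551/528 - 6743*sqrt(2)/32 ≈ 382.97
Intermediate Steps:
E(n) = -8 + 2*n (E(n) = -8 + (n + n) = -8 + 2*n)
T = -8993/528 - 6743*sqrt(2)/32 (T = (8993/(-132) - 6743/sqrt(45 - 13))/4 = (8993*(-1/132) - 6743*sqrt(2)/8)/4 = (-8993/132 - 6743*sqrt(2)/8)/4 = -8993/528 - 6743*sqrt(2)/32 ≈ -315.03)
T + (60*E(10) - 22) = (-8993/528 - 6743*sqrt(2)/32) + (60*(-8 + 2*10) - 22) = (-8993/528 - 6743*sqrt(2)/32) + (60*(-8 + 20) - 22) = (-8993/528 - 6743*sqrt(2)/32) + (60*12 - 22) = (-8993/528 - 6743*sqrt(2)/32) + (720 - 22) = (-8993/528 - 6743*sqrt(2)/32) + 698 = 359551/528 - 6743*sqrt(2)/32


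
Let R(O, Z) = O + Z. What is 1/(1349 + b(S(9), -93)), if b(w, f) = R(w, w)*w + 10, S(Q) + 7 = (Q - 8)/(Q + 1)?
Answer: 50/72711 ≈ 0.00068765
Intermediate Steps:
S(Q) = -7 + (-8 + Q)/(1 + Q) (S(Q) = -7 + (Q - 8)/(Q + 1) = -7 + (-8 + Q)/(1 + Q))
b(w, f) = 10 + 2*w² (b(w, f) = (w + w)*w + 10 = (2*w)*w + 10 = 2*w² + 10 = 10 + 2*w²)
1/(1349 + b(S(9), -93)) = 1/(1349 + (10 + 2*(3*(-5 - 2*9)/(1 + 9))²)) = 1/(1349 + (10 + 2*(3*(-5 - 18)/10)²)) = 1/(1349 + (10 + 2*(3*(⅒)*(-23))²)) = 1/(1349 + (10 + 2*(-69/10)²)) = 1/(1349 + (10 + 2*(4761/100))) = 1/(1349 + (10 + 4761/50)) = 1/(1349 + 5261/50) = 1/(72711/50) = 50/72711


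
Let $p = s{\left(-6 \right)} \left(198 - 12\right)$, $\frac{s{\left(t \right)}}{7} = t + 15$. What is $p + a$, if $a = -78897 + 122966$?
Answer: $55787$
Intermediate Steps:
$s{\left(t \right)} = 105 + 7 t$ ($s{\left(t \right)} = 7 \left(t + 15\right) = 7 \left(15 + t\right) = 105 + 7 t$)
$a = 44069$
$p = 11718$ ($p = \left(105 + 7 \left(-6\right)\right) \left(198 - 12\right) = \left(105 - 42\right) 186 = 63 \cdot 186 = 11718$)
$p + a = 11718 + 44069 = 55787$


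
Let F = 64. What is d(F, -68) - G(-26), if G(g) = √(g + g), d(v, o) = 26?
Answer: 26 - 2*I*√13 ≈ 26.0 - 7.2111*I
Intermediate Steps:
G(g) = √2*√g (G(g) = √(2*g) = √2*√g)
d(F, -68) - G(-26) = 26 - √2*√(-26) = 26 - √2*I*√26 = 26 - 2*I*√13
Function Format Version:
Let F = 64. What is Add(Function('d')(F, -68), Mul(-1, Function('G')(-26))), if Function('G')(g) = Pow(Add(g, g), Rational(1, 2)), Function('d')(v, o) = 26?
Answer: Add(26, Mul(-2, I, Pow(13, Rational(1, 2)))) ≈ Add(26.000, Mul(-7.2111, I))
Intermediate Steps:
Function('G')(g) = Mul(Pow(2, Rational(1, 2)), Pow(g, Rational(1, 2))) (Function('G')(g) = Pow(Mul(2, g), Rational(1, 2)) = Mul(Pow(2, Rational(1, 2)), Pow(g, Rational(1, 2))))
Add(Function('d')(F, -68), Mul(-1, Function('G')(-26))) = Add(26, Mul(-1, Mul(Pow(2, Rational(1, 2)), Pow(-26, Rational(1, 2))))) = Add(26, Mul(-1, Mul(Pow(2, Rational(1, 2)), Mul(I, Pow(26, Rational(1, 2)))))) = Add(26, Mul(-1, Mul(2, I, Pow(13, Rational(1, 2))))) = Add(26, Mul(-2, I, Pow(13, Rational(1, 2))))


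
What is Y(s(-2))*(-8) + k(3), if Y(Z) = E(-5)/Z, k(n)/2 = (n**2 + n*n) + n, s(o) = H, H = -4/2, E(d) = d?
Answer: 22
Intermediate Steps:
H = -2 (H = -4*1/2 = -2)
s(o) = -2
k(n) = 2*n + 4*n**2 (k(n) = 2*((n**2 + n*n) + n) = 2*((n**2 + n**2) + n) = 2*(2*n**2 + n) = 2*(n + 2*n**2) = 2*n + 4*n**2)
Y(Z) = -5/Z
Y(s(-2))*(-8) + k(3) = -5/(-2)*(-8) + 2*3*(1 + 2*3) = -5*(-1/2)*(-8) + 2*3*(1 + 6) = (5/2)*(-8) + 2*3*7 = -20 + 42 = 22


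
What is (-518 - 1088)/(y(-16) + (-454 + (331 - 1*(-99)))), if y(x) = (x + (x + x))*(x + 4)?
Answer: -803/276 ≈ -2.9094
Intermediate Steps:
y(x) = 3*x*(4 + x) (y(x) = (x + 2*x)*(4 + x) = (3*x)*(4 + x) = 3*x*(4 + x))
(-518 - 1088)/(y(-16) + (-454 + (331 - 1*(-99)))) = (-518 - 1088)/(3*(-16)*(4 - 16) + (-454 + (331 - 1*(-99)))) = -1606/(3*(-16)*(-12) + (-454 + (331 + 99))) = -1606/(576 + (-454 + 430)) = -1606/(576 - 24) = -1606/552 = -1606*1/552 = -803/276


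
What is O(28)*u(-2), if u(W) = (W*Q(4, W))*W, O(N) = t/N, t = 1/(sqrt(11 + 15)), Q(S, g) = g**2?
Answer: 2*sqrt(26)/91 ≈ 0.11207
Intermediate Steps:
t = sqrt(26)/26 (t = 1/(sqrt(26)) = sqrt(26)/26 ≈ 0.19612)
O(N) = sqrt(26)/(26*N) (O(N) = (sqrt(26)/26)/N = sqrt(26)/(26*N))
u(W) = W**4 (u(W) = (W*W**2)*W = W**3*W = W**4)
O(28)*u(-2) = ((1/26)*sqrt(26)/28)*(-2)**4 = ((1/26)*sqrt(26)*(1/28))*16 = (sqrt(26)/728)*16 = 2*sqrt(26)/91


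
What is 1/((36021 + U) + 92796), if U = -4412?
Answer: 1/124405 ≈ 8.0383e-6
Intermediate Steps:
1/((36021 + U) + 92796) = 1/((36021 - 4412) + 92796) = 1/(31609 + 92796) = 1/124405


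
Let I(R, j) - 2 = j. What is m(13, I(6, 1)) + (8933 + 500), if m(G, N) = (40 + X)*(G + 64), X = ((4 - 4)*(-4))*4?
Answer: 12513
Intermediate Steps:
I(R, j) = 2 + j
X = 0 (X = (0*(-4))*4 = 0*4 = 0)
m(G, N) = 2560 + 40*G (m(G, N) = (40 + 0)*(G + 64) = 40*(64 + G) = 2560 + 40*G)
m(13, I(6, 1)) + (8933 + 500) = (2560 + 40*13) + (8933 + 500) = (2560 + 520) + 9433 = 3080 + 9433 = 12513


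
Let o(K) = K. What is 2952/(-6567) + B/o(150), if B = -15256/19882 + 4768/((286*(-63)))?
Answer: -610051699802/1336660149825 ≈ -0.45640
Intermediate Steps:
B = -92419996/89558469 (B = -15256*1/19882 + 4768/(-18018) = -7628/9941 + 4768*(-1/18018) = -7628/9941 - 2384/9009 = -92419996/89558469 ≈ -1.0320)
2952/(-6567) + B/o(150) = 2952/(-6567) - 92419996/89558469/150 = 2952*(-1/6567) - 92419996/89558469*1/150 = -984/2189 - 46209998/6716885175 = -610051699802/1336660149825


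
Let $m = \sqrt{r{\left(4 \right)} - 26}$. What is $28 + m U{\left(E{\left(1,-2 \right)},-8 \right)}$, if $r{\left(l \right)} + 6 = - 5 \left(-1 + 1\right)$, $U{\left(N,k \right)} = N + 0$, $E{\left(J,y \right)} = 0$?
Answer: $28$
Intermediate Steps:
$U{\left(N,k \right)} = N$
$r{\left(l \right)} = -6$ ($r{\left(l \right)} = -6 - 5 \left(-1 + 1\right) = -6 - 0 = -6 + 0 = -6$)
$m = 4 i \sqrt{2}$ ($m = \sqrt{-6 - 26} = \sqrt{-32} = 4 i \sqrt{2} \approx 5.6569 i$)
$28 + m U{\left(E{\left(1,-2 \right)},-8 \right)} = 28 + 4 i \sqrt{2} \cdot 0 = 28 + 0 = 28$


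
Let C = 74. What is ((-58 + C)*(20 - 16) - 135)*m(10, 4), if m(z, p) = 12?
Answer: -852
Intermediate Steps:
((-58 + C)*(20 - 16) - 135)*m(10, 4) = ((-58 + 74)*(20 - 16) - 135)*12 = (16*4 - 135)*12 = (64 - 135)*12 = -71*12 = -852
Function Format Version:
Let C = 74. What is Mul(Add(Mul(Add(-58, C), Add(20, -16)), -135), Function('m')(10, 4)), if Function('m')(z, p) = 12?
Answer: -852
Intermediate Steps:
Mul(Add(Mul(Add(-58, C), Add(20, -16)), -135), Function('m')(10, 4)) = Mul(Add(Mul(Add(-58, 74), Add(20, -16)), -135), 12) = Mul(Add(Mul(16, 4), -135), 12) = Mul(Add(64, -135), 12) = Mul(-71, 12) = -852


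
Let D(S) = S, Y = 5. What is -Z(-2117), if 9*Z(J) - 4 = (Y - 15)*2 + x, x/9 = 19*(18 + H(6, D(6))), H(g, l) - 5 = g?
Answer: -4943/9 ≈ -549.22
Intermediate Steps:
H(g, l) = 5 + g
x = 4959 (x = 9*(19*(18 + (5 + 6))) = 9*(19*(18 + 11)) = 9*(19*29) = 9*551 = 4959)
Z(J) = 4943/9 (Z(J) = 4/9 + ((5 - 15)*2 + 4959)/9 = 4/9 + (-10*2 + 4959)/9 = 4/9 + (-20 + 4959)/9 = 4/9 + (1/9)*4939 = 4/9 + 4939/9 = 4943/9)
-Z(-2117) = -1*4943/9 = -4943/9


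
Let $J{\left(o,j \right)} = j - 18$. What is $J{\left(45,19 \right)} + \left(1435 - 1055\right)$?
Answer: $381$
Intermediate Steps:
$J{\left(o,j \right)} = -18 + j$
$J{\left(45,19 \right)} + \left(1435 - 1055\right) = \left(-18 + 19\right) + \left(1435 - 1055\right) = 1 + 380 = 381$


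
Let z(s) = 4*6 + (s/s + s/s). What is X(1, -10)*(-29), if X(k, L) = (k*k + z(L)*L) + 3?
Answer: 7424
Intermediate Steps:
z(s) = 26 (z(s) = 24 + (1 + 1) = 24 + 2 = 26)
X(k, L) = 3 + k**2 + 26*L (X(k, L) = (k*k + 26*L) + 3 = (k**2 + 26*L) + 3 = 3 + k**2 + 26*L)
X(1, -10)*(-29) = (3 + 1**2 + 26*(-10))*(-29) = (3 + 1 - 260)*(-29) = -256*(-29) = 7424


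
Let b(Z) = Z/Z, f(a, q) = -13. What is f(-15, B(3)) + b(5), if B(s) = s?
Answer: -12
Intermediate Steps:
b(Z) = 1
f(-15, B(3)) + b(5) = -13 + 1 = -12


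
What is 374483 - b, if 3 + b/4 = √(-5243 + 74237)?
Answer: 374495 - 12*√7666 ≈ 3.7344e+5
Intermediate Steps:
b = -12 + 12*√7666 (b = -12 + 4*√(-5243 + 74237) = -12 + 4*√68994 = -12 + 4*(3*√7666) = -12 + 12*√7666 ≈ 1038.7)
374483 - b = 374483 - (-12 + 12*√7666) = 374483 + (12 - 12*√7666) = 374495 - 12*√7666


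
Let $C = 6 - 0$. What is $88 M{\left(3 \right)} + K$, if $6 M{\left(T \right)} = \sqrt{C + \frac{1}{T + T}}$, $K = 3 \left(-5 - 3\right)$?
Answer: $-24 + \frac{22 \sqrt{222}}{9} \approx 12.421$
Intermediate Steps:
$C = 6$ ($C = 6 + 0 = 6$)
$K = -24$ ($K = 3 \left(-8\right) = -24$)
$M{\left(T \right)} = \frac{\sqrt{6 + \frac{1}{2 T}}}{6}$ ($M{\left(T \right)} = \frac{\sqrt{6 + \frac{1}{T + T}}}{6} = \frac{\sqrt{6 + \frac{1}{2 T}}}{6}$)
$88 M{\left(3 \right)} + K = 88 \frac{\sqrt{24 + \frac{2}{3}}}{12} - 24 = 88 \frac{\sqrt{\frac{74}{3}}}{12} - 24 = 88 \frac{\frac{1}{3} \sqrt{222}}{12} - 24 = 88 \frac{\sqrt{222}}{36} - 24 = \frac{22 \sqrt{222}}{9} - 24 = -24 + \frac{22 \sqrt{222}}{9}$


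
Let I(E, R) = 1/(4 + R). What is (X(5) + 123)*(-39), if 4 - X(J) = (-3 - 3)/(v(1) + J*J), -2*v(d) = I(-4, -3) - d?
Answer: -124059/25 ≈ -4962.4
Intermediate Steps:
v(d) = -½ + d/2 (v(d) = -(1/(4 - 3) - d)/2 = -(1/1 - d)/2 = -(1 - d)/2 = -½ + d/2)
X(J) = 4 + 6/J² (X(J) = 4 - (-3 - 3)/((-½ + (½)*1) + J*J) = 4 - (-6)/((-½ + ½) + J²) = 4 - (-6)/(0 + J²) = 4 - (-6)/(J²) = 4 - (-6)/J² = 4 + 6/J²)
(X(5) + 123)*(-39) = ((4 + 6/5²) + 123)*(-39) = ((4 + 6*(1/25)) + 123)*(-39) = ((4 + 6/25) + 123)*(-39) = (106/25 + 123)*(-39) = (3181/25)*(-39) = -124059/25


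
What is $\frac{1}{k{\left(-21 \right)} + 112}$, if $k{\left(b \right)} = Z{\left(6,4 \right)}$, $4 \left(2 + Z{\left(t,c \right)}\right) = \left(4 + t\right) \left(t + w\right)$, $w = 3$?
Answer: $\frac{2}{265} \approx 0.0075472$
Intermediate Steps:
$Z{\left(t,c \right)} = -2 + \frac{\left(3 + t\right) \left(4 + t\right)}{4}$ ($Z{\left(t,c \right)} = -2 + \frac{\left(4 + t\right) \left(t + 3\right)}{4} = -2 + \frac{\left(4 + t\right) \left(3 + t\right)}{4} = -2 + \frac{\left(3 + t\right) \left(4 + t\right)}{4}$)
$k{\left(b \right)} = \frac{41}{2}$ ($k{\left(b \right)} = 1 + \frac{6^{2}}{4} + \frac{7}{4} \cdot 6 = 1 + \frac{1}{4} \cdot 36 + \frac{21}{2} = 1 + 9 + \frac{21}{2} = \frac{41}{2}$)
$\frac{1}{k{\left(-21 \right)} + 112} = \frac{1}{\frac{41}{2} + 112} = \frac{1}{\frac{265}{2}} = \frac{2}{265}$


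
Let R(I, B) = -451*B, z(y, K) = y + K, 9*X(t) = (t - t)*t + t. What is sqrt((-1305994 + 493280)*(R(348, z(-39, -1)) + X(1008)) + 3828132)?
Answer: 2*I*sqrt(3687139099) ≈ 1.2144e+5*I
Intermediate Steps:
X(t) = t/9 (X(t) = ((t - t)*t + t)/9 = (0*t + t)/9 = (0 + t)/9 = t/9)
z(y, K) = K + y
sqrt((-1305994 + 493280)*(R(348, z(-39, -1)) + X(1008)) + 3828132) = sqrt((-1305994 + 493280)*(-451*(-1 - 39) + (1/9)*1008) + 3828132) = sqrt(-812714*(-451*(-40) + 112) + 3828132) = sqrt(-812714*(18040 + 112) + 3828132) = sqrt(-812714*18152 + 3828132) = sqrt(-14752384528 + 3828132) = sqrt(-14748556396) = 2*I*sqrt(3687139099)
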